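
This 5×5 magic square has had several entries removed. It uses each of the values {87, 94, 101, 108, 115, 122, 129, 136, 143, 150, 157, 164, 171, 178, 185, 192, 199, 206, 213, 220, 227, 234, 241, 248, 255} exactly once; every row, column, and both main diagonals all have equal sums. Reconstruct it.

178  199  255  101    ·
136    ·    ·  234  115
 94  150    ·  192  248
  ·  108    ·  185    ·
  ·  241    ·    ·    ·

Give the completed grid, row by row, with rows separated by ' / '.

178 199 255 101 122 / 136 157 213 234 115 / 94 150 171 192 248 / 227 108 129 185 206 / 220 241 87 143 164

The 25 entries sum to 4275, so each line sums to 4275/5 = 855.
From row 1, 855 − (178 + 199 + 255 + 101) gives (1,5) = 122.
Row 3 must total 855; the given cells sum to 684, so (3,3) = 171.
From column 2, 855 − (199 + 150 + 108 + 241) gives (2,2) = 157.
Column 4 needs 855; the known cells sum to 712, so (5,4) = 143.
Main diagonal needs 855; the known cells sum to 691, so (5,5) = 164.
Using anti-diagonal: 122 + 234 + 171 + 108 + ? → (5,1) = 855 − 635 = 220.
Row 2 must total 855; the given cells sum to 642, so (2,3) = 213.
Row 5 must total 855; the given cells sum to 768, so (5,3) = 87.
Column 1 must total 855; the given cells sum to 628, so (4,1) = 227.
Column 3 needs 855; the known cells sum to 726, so (4,3) = 129.
The remaining cell in column 5 is (4,5) = 855 − 649 = 206.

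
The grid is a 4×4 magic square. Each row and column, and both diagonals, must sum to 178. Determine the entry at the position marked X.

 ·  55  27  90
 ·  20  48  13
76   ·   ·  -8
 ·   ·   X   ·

34

From row 1, 178 − (55 + 27 + 90) gives (1,1) = 6.
The remaining cell in row 2 is (2,1) = 178 − 81 = 97.
Column 1 must total 178; the given cells sum to 179, so (4,1) = -1.
The remaining cell in column 4 is (4,4) = 178 − 95 = 83.
The remaining cell in main diagonal is (3,3) = 178 − 109 = 69.
Anti-diagonal needs 178; the known cells sum to 137, so (3,2) = 41.
Column 2 must total 178; the given cells sum to 116, so (4,2) = 62.
Column 3: 27 + 48 + 69 + ? = 178, so (4,3) = 34.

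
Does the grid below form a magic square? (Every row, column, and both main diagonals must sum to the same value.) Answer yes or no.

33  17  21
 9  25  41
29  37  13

No — column 2 sums to 79 but row 1 sums to 71.

Row 1: 33 + 17 + 21 = 71.
Row 2: 9 + 25 + 41 = 75.
Row 3: 29 + 37 + 13 = 79.
Column 1: 33 + 9 + 29 = 71.
Column 2: 17 + 25 + 37 = 79.
Column 3: 21 + 41 + 13 = 75.
Main diagonal: 33 + 25 + 13 = 71.
Anti-diagonal: 21 + 25 + 29 = 75.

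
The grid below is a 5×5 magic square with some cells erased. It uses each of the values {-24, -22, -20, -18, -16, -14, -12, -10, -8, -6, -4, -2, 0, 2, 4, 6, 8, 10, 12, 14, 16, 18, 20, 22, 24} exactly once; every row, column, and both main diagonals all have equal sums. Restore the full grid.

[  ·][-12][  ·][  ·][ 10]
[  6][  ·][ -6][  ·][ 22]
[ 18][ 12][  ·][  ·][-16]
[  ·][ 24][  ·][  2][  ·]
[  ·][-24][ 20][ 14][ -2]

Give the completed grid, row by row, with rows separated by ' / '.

4 -12 -18 16 10 / 6 0 -6 -22 22 / 18 12 -4 -10 -16 / -20 24 8 2 -14 / -8 -24 20 14 -2

The 25 entries sum to 0, so each line sums to 0/5 = 0.
Row 5: -24 + 20 + 14 + (-2) + ? = 0, so (5,1) = -8.
Using column 2: -12 + 12 + 24 + (-24) + ? → (2,2) = 0 − 0 = 0.
From column 5, 0 − (10 + 22 + (-16) + (-2)) gives (4,5) = -14.
Row 2: 6 + 0 + (-6) + 22 + ? = 0, so (2,4) = -22.
The remaining cell in anti-diagonal is (3,3) = 0 − 4 = -4.
Row 3 must total 0; the given cells sum to 10, so (3,4) = -10.
Column 4 must total 0; the given cells sum to -16, so (1,4) = 16.
Using main diagonal: 0 + (-4) + 2 + (-2) + ? → (1,1) = 0 − (-4) = 4.
Using row 1: 4 + (-12) + 16 + 10 + ? → (1,3) = 0 − 18 = -18.
The remaining cell in column 1 is (4,1) = 0 − 20 = -20.
Column 3: -18 + (-6) + (-4) + 20 + ? = 0, so (4,3) = 8.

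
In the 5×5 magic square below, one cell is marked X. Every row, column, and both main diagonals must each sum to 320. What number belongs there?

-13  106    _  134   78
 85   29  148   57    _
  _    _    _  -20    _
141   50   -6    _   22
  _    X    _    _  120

8

Using row 1: -13 + 106 + 134 + 78 + ? → (1,3) = 320 − 305 = 15.
Row 2 needs 320; the known cells sum to 319, so (2,5) = 1.
From row 4, 320 − (141 + 50 + (-6) + 22) gives (4,4) = 113.
From column 4, 320 − (134 + 57 + (-20) + 113) gives (5,4) = 36.
Using column 5: 78 + 1 + 22 + 120 + ? → (3,5) = 320 − 221 = 99.
Main diagonal: -13 + 29 + 113 + 120 + ? = 320, so (3,3) = 71.
Using anti-diagonal: 78 + 57 + 71 + 50 + ? → (5,1) = 320 − 256 = 64.
The remaining cell in column 1 is (3,1) = 320 − 277 = 43.
Column 3 needs 320; the known cells sum to 228, so (5,3) = 92.
Using row 3: 43 + 71 + (-20) + 99 + ? → (3,2) = 320 − 193 = 127.
Row 5 needs 320; the known cells sum to 312, so (5,2) = 8.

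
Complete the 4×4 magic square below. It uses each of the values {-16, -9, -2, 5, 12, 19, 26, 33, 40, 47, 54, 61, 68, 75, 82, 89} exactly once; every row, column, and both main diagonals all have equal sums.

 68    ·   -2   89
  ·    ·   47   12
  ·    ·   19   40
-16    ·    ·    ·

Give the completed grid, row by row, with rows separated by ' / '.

The 16 entries sum to 584, so each line sums to 584/4 = 146.
Row 1 must total 146; the given cells sum to 155, so (1,2) = -9.
Column 3 must total 146; the given cells sum to 64, so (4,3) = 82.
Using column 4: 89 + 12 + 40 + ? → (4,4) = 146 − 141 = 5.
Main diagonal: 68 + 19 + 5 + ? = 146, so (2,2) = 54.
Anti-diagonal: 89 + 47 + (-16) + ? = 146, so (3,2) = 26.
The remaining cell in row 2 is (2,1) = 146 − 113 = 33.
Row 3 must total 146; the given cells sum to 85, so (3,1) = 61.
Using row 4: -16 + 82 + 5 + ? → (4,2) = 146 − 71 = 75.

68 -9 -2 89 / 33 54 47 12 / 61 26 19 40 / -16 75 82 5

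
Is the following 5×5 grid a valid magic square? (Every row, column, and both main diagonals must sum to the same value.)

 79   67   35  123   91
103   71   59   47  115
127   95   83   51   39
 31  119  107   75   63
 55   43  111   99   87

Yes

Row 1: 79 + 67 + 35 + 123 + 91 = 395.
Row 2: 103 + 71 + 59 + 47 + 115 = 395.
Row 3: 127 + 95 + 83 + 51 + 39 = 395.
Row 4: 31 + 119 + 107 + 75 + 63 = 395.
Row 5: 55 + 43 + 111 + 99 + 87 = 395.
Column 1: 79 + 103 + 127 + 31 + 55 = 395.
Column 2: 67 + 71 + 95 + 119 + 43 = 395.
Column 3: 35 + 59 + 83 + 107 + 111 = 395.
Column 4: 123 + 47 + 51 + 75 + 99 = 395.
Column 5: 91 + 115 + 39 + 63 + 87 = 395.
Main diagonal: 79 + 71 + 83 + 75 + 87 = 395.
Anti-diagonal: 91 + 47 + 83 + 119 + 55 = 395.
All lines sum to 395.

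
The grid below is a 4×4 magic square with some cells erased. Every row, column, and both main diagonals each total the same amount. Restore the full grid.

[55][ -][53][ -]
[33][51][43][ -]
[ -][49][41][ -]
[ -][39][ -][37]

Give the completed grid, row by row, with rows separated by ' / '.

Main diagonal is already complete: 55 + 51 + 41 + 37 = 184, so that is the magic constant.
Row 2 needs 184; the known cells sum to 127, so (2,4) = 57.
Column 2 needs 184; the known cells sum to 139, so (1,2) = 45.
Column 3 must total 184; the given cells sum to 137, so (4,3) = 47.
Row 1 must total 184; the given cells sum to 153, so (1,4) = 31.
Using row 4: 39 + 47 + 37 + ? → (4,1) = 184 − 123 = 61.
From column 1, 184 − (55 + 33 + 61) gives (3,1) = 35.
Column 4: 31 + 57 + 37 + ? = 184, so (3,4) = 59.

55 45 53 31 / 33 51 43 57 / 35 49 41 59 / 61 39 47 37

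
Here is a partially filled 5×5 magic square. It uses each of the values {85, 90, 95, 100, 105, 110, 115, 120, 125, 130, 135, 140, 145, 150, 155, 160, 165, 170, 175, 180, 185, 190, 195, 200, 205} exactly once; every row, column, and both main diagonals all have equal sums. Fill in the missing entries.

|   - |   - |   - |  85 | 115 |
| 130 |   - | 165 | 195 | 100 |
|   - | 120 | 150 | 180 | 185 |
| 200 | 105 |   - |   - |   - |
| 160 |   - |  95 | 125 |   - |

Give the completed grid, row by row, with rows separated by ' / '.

145 175 205 85 115 / 130 135 165 195 100 / 90 120 150 180 185 / 200 105 110 140 170 / 160 190 95 125 155

The 25 entries sum to 3625, so each line sums to 3625/5 = 725.
Using row 2: 130 + 165 + 195 + 100 + ? → (2,2) = 725 − 590 = 135.
Row 3 needs 725; the known cells sum to 635, so (3,1) = 90.
Column 1: 130 + 90 + 200 + 160 + ? = 725, so (1,1) = 145.
From column 4, 725 − (85 + 195 + 180 + 125) gives (4,4) = 140.
Using main diagonal: 145 + 135 + 150 + 140 + ? → (5,5) = 725 − 570 = 155.
The remaining cell in row 5 is (5,2) = 725 − 535 = 190.
Using column 2: 135 + 120 + 105 + 190 + ? → (1,2) = 725 − 550 = 175.
From column 5, 725 − (115 + 100 + 185 + 155) gives (4,5) = 170.
The remaining cell in row 1 is (1,3) = 725 − 520 = 205.
Row 4: 200 + 105 + 140 + 170 + ? = 725, so (4,3) = 110.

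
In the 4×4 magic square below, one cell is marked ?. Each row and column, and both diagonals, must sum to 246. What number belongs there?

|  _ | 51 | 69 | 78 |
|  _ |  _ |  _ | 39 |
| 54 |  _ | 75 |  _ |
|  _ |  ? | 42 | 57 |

Row 1: 51 + 69 + 78 + ? = 246, so (1,1) = 48.
The remaining cell in column 3 is (2,3) = 246 − 186 = 60.
From column 4, 246 − (78 + 39 + 57) gives (3,4) = 72.
Main diagonal needs 246; the known cells sum to 180, so (2,2) = 66.
Using row 2: 66 + 60 + 39 + ? → (2,1) = 246 − 165 = 81.
From row 3, 246 − (54 + 75 + 72) gives (3,2) = 45.
From column 1, 246 − (48 + 81 + 54) gives (4,1) = 63.
Column 2: 51 + 66 + 45 + ? = 246, so (4,2) = 84.

84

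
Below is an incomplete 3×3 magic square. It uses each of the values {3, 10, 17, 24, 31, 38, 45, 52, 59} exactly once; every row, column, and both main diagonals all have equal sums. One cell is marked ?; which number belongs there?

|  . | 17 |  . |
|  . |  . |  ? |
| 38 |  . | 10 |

59

The 9 entries sum to 279, so each line sums to 279/3 = 93.
From row 3, 93 − (38 + 10) gives (3,2) = 45.
Column 2 must total 93; the given cells sum to 62, so (2,2) = 31.
Main diagonal needs 93; the known cells sum to 41, so (1,1) = 52.
Anti-diagonal: 31 + 38 + ? = 93, so (1,3) = 24.
Using column 1: 52 + 38 + ? → (2,1) = 93 − 90 = 3.
Column 3 needs 93; the known cells sum to 34, so (2,3) = 59.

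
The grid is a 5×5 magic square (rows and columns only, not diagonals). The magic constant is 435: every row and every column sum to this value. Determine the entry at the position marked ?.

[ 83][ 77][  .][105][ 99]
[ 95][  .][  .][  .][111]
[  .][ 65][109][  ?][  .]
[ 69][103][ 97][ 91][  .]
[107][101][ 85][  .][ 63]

93

Row 1 needs 435; the known cells sum to 364, so (1,3) = 71.
Row 4 must total 435; the given cells sum to 360, so (4,5) = 75.
The remaining cell in row 5 is (5,4) = 435 − 356 = 79.
The remaining cell in column 1 is (3,1) = 435 − 354 = 81.
Using column 2: 77 + 65 + 103 + 101 + ? → (2,2) = 435 − 346 = 89.
Column 3 needs 435; the known cells sum to 362, so (2,3) = 73.
Using column 5: 99 + 111 + 75 + 63 + ? → (3,5) = 435 − 348 = 87.
Row 2 must total 435; the given cells sum to 368, so (2,4) = 67.
Row 3: 81 + 65 + 109 + 87 + ? = 435, so (3,4) = 93.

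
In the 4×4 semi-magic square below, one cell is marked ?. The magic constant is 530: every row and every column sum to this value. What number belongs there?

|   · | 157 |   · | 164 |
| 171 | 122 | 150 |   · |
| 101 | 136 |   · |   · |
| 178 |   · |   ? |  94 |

143

From row 2, 530 − (171 + 122 + 150) gives (2,4) = 87.
Column 1 must total 530; the given cells sum to 450, so (1,1) = 80.
Using column 2: 157 + 122 + 136 + ? → (4,2) = 530 − 415 = 115.
Column 4 needs 530; the known cells sum to 345, so (3,4) = 185.
From row 1, 530 − (80 + 157 + 164) gives (1,3) = 129.
From row 3, 530 − (101 + 136 + 185) gives (3,3) = 108.
Using row 4: 178 + 115 + 94 + ? → (4,3) = 530 − 387 = 143.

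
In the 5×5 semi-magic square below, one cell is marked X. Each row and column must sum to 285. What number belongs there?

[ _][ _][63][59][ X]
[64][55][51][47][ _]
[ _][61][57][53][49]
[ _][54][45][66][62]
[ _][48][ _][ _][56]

50

Using row 2: 64 + 55 + 51 + 47 + ? → (2,5) = 285 − 217 = 68.
Row 3 must total 285; the given cells sum to 220, so (3,1) = 65.
Row 4 needs 285; the known cells sum to 227, so (4,1) = 58.
Column 2 must total 285; the given cells sum to 218, so (1,2) = 67.
Column 3 must total 285; the given cells sum to 216, so (5,3) = 69.
From column 4, 285 − (59 + 47 + 53 + 66) gives (5,4) = 60.
From column 5, 285 − (68 + 49 + 62 + 56) gives (1,5) = 50.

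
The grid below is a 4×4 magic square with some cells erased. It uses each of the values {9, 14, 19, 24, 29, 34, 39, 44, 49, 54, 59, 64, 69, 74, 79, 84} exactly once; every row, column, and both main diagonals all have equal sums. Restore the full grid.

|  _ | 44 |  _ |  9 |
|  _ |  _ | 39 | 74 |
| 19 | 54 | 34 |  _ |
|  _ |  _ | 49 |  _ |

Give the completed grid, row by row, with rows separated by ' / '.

69 44 64 9 / 14 59 39 74 / 19 54 34 79 / 84 29 49 24

The 16 entries sum to 744, so each line sums to 744/4 = 186.
Row 3 must total 186; the given cells sum to 107, so (3,4) = 79.
Using column 3: 39 + 34 + 49 + ? → (1,3) = 186 − 122 = 64.
Column 4 must total 186; the given cells sum to 162, so (4,4) = 24.
The remaining cell in anti-diagonal is (4,1) = 186 − 102 = 84.
Row 1 needs 186; the known cells sum to 117, so (1,1) = 69.
Row 4 needs 186; the known cells sum to 157, so (4,2) = 29.
The remaining cell in column 1 is (2,1) = 186 − 172 = 14.
Using column 2: 44 + 54 + 29 + ? → (2,2) = 186 − 127 = 59.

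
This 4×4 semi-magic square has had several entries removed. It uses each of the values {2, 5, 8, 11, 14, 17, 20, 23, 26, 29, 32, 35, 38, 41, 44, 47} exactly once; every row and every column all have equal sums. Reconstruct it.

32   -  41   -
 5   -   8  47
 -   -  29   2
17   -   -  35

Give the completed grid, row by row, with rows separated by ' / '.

32 11 41 14 / 5 38 8 47 / 44 23 29 2 / 17 26 20 35

The 16 entries sum to 392, so each line sums to 392/4 = 98.
Row 2 needs 98; the known cells sum to 60, so (2,2) = 38.
Using column 1: 32 + 5 + 17 + ? → (3,1) = 98 − 54 = 44.
The remaining cell in column 3 is (4,3) = 98 − 78 = 20.
The remaining cell in column 4 is (1,4) = 98 − 84 = 14.
Row 1 must total 98; the given cells sum to 87, so (1,2) = 11.
Row 3: 44 + 29 + 2 + ? = 98, so (3,2) = 23.
Row 4: 17 + 20 + 35 + ? = 98, so (4,2) = 26.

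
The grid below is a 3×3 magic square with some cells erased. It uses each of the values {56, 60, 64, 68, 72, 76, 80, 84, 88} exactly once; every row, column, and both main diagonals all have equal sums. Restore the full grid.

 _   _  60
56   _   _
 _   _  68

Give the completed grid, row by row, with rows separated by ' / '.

76 80 60 / 56 72 88 / 84 64 68

The 9 entries sum to 648, so each line sums to 648/3 = 216.
Column 3 must total 216; the given cells sum to 128, so (2,3) = 88.
The remaining cell in row 2 is (2,2) = 216 − 144 = 72.
Using main diagonal: 72 + 68 + ? → (1,1) = 216 − 140 = 76.
Anti-diagonal: 60 + 72 + ? = 216, so (3,1) = 84.
From row 1, 216 − (76 + 60) gives (1,2) = 80.
Row 3 must total 216; the given cells sum to 152, so (3,2) = 64.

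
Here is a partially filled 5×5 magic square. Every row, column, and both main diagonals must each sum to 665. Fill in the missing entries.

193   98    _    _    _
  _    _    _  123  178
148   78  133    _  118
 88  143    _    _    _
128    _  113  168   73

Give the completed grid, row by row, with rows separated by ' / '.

From row 3, 665 − (148 + 78 + 133 + 118) gives (3,4) = 188.
Row 5 must total 665; the given cells sum to 482, so (5,2) = 183.
Column 1 needs 665; the known cells sum to 557, so (2,1) = 108.
Column 2: 98 + 78 + 143 + 183 + ? = 665, so (2,2) = 163.
Main diagonal: 193 + 163 + 133 + 73 + ? = 665, so (4,4) = 103.
From anti-diagonal, 665 − (123 + 133 + 143 + 128) gives (1,5) = 138.
From row 2, 665 − (108 + 163 + 123 + 178) gives (2,3) = 93.
Column 4 must total 665; the given cells sum to 582, so (1,4) = 83.
The remaining cell in column 5 is (4,5) = 665 − 507 = 158.
From row 1, 665 − (193 + 98 + 83 + 138) gives (1,3) = 153.
Using row 4: 88 + 143 + 103 + 158 + ? → (4,3) = 665 − 492 = 173.

193 98 153 83 138 / 108 163 93 123 178 / 148 78 133 188 118 / 88 143 173 103 158 / 128 183 113 168 73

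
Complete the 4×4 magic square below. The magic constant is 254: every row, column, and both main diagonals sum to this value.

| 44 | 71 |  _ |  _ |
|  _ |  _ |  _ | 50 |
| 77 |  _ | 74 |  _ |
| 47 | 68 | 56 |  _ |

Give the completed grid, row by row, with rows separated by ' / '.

Using row 4: 47 + 68 + 56 + ? → (4,4) = 254 − 171 = 83.
Column 1 must total 254; the given cells sum to 168, so (2,1) = 86.
Main diagonal needs 254; the known cells sum to 201, so (2,2) = 53.
Row 2: 86 + 53 + 50 + ? = 254, so (2,3) = 65.
The remaining cell in column 2 is (3,2) = 254 − 192 = 62.
Column 3 needs 254; the known cells sum to 195, so (1,3) = 59.
The remaining cell in anti-diagonal is (1,4) = 254 − 174 = 80.
Row 3 must total 254; the given cells sum to 213, so (3,4) = 41.

44 71 59 80 / 86 53 65 50 / 77 62 74 41 / 47 68 56 83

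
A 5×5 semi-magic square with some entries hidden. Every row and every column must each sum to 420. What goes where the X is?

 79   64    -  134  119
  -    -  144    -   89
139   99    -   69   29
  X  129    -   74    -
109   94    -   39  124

44

From row 1, 420 − (79 + 64 + 134 + 119) gives (1,3) = 24.
The remaining cell in row 3 is (3,3) = 420 − 336 = 84.
From row 5, 420 − (109 + 94 + 39 + 124) gives (5,3) = 54.
The remaining cell in column 2 is (2,2) = 420 − 386 = 34.
Column 3 must total 420; the given cells sum to 306, so (4,3) = 114.
Column 4 must total 420; the given cells sum to 316, so (2,4) = 104.
From column 5, 420 − (119 + 89 + 29 + 124) gives (4,5) = 59.
Row 2 needs 420; the known cells sum to 371, so (2,1) = 49.
From row 4, 420 − (129 + 114 + 74 + 59) gives (4,1) = 44.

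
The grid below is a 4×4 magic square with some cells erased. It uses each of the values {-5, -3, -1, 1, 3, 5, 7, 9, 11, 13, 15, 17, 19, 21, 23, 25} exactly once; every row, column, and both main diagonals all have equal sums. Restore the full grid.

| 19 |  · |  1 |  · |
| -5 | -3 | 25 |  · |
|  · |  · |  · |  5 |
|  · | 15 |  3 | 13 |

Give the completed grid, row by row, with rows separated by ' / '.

19 21 1 -1 / -5 -3 25 23 / 17 7 11 5 / 9 15 3 13

The 16 entries sum to 160, so each line sums to 160/4 = 40.
Row 2 needs 40; the known cells sum to 17, so (2,4) = 23.
From row 4, 40 − (15 + 3 + 13) gives (4,1) = 9.
From column 1, 40 − (19 + (-5) + 9) gives (3,1) = 17.
From column 3, 40 − (1 + 25 + 3) gives (3,3) = 11.
Using column 4: 23 + 5 + 13 + ? → (1,4) = 40 − 41 = -1.
From anti-diagonal, 40 − (-1 + 25 + 9) gives (3,2) = 7.
From row 1, 40 − (19 + 1 + (-1)) gives (1,2) = 21.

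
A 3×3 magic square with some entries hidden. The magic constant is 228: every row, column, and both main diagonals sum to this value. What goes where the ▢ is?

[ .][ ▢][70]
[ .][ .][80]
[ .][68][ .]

From column 3, 228 − (70 + 80) gives (3,3) = 78.
From row 3, 228 − (68 + 78) gives (3,1) = 82.
From anti-diagonal, 228 − (70 + 82) gives (2,2) = 76.
The remaining cell in row 2 is (2,1) = 228 − 156 = 72.
Column 1 must total 228; the given cells sum to 154, so (1,1) = 74.
Column 2: 76 + 68 + ? = 228, so (1,2) = 84.

84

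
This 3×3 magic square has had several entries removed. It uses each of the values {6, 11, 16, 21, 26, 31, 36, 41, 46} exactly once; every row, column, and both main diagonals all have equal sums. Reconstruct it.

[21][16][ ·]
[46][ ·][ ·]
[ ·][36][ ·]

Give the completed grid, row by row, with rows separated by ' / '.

21 16 41 / 46 26 6 / 11 36 31

The 9 entries sum to 234, so each line sums to 234/3 = 78.
Using row 1: 21 + 16 + ? → (1,3) = 78 − 37 = 41.
Column 1 must total 78; the given cells sum to 67, so (3,1) = 11.
The remaining cell in column 2 is (2,2) = 78 − 52 = 26.
From main diagonal, 78 − (21 + 26) gives (3,3) = 31.
Row 2 must total 78; the given cells sum to 72, so (2,3) = 6.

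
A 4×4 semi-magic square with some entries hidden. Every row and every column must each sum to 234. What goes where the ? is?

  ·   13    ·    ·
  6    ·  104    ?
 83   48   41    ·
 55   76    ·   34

Using row 3: 83 + 48 + 41 + ? → (3,4) = 234 − 172 = 62.
From row 4, 234 − (55 + 76 + 34) gives (4,3) = 69.
Column 1 needs 234; the known cells sum to 144, so (1,1) = 90.
Column 2 needs 234; the known cells sum to 137, so (2,2) = 97.
Column 3 must total 234; the given cells sum to 214, so (1,3) = 20.
Using row 1: 90 + 13 + 20 + ? → (1,4) = 234 − 123 = 111.
Using row 2: 6 + 97 + 104 + ? → (2,4) = 234 − 207 = 27.

27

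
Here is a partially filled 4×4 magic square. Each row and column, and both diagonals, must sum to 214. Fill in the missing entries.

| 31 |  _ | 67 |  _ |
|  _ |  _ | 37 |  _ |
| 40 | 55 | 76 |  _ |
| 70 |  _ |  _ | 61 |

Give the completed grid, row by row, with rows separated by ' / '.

Row 3 must total 214; the given cells sum to 171, so (3,4) = 43.
From column 1, 214 − (31 + 40 + 70) gives (2,1) = 73.
The remaining cell in column 3 is (4,3) = 214 − 180 = 34.
From main diagonal, 214 − (31 + 76 + 61) gives (2,2) = 46.
Anti-diagonal: 37 + 55 + 70 + ? = 214, so (1,4) = 52.
Row 1 must total 214; the given cells sum to 150, so (1,2) = 64.
Using row 2: 73 + 46 + 37 + ? → (2,4) = 214 − 156 = 58.
The remaining cell in row 4 is (4,2) = 214 − 165 = 49.

31 64 67 52 / 73 46 37 58 / 40 55 76 43 / 70 49 34 61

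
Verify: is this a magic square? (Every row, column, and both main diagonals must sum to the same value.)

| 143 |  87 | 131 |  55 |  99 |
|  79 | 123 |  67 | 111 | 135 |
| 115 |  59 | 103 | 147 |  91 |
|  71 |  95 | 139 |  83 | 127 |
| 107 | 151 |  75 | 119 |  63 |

Row 1: 143 + 87 + 131 + 55 + 99 = 515.
Row 2: 79 + 123 + 67 + 111 + 135 = 515.
Row 3: 115 + 59 + 103 + 147 + 91 = 515.
Row 4: 71 + 95 + 139 + 83 + 127 = 515.
Row 5: 107 + 151 + 75 + 119 + 63 = 515.
Column 1: 143 + 79 + 115 + 71 + 107 = 515.
Column 2: 87 + 123 + 59 + 95 + 151 = 515.
Column 3: 131 + 67 + 103 + 139 + 75 = 515.
Column 4: 55 + 111 + 147 + 83 + 119 = 515.
Column 5: 99 + 135 + 91 + 127 + 63 = 515.
Main diagonal: 143 + 123 + 103 + 83 + 63 = 515.
Anti-diagonal: 99 + 111 + 103 + 95 + 107 = 515.
All lines sum to 515.

Yes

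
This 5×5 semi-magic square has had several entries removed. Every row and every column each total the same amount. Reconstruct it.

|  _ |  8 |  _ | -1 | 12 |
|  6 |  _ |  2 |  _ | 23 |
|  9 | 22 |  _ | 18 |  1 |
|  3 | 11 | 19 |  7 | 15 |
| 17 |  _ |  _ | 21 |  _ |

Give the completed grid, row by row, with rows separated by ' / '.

Row 4 is already complete: 3 + 11 + 19 + 7 + 15 = 55, so that is the magic constant.
From row 3, 55 − (9 + 22 + 18 + 1) gives (3,3) = 5.
From column 1, 55 − (6 + 9 + 3 + 17) gives (1,1) = 20.
From column 4, 55 − (-1 + 18 + 7 + 21) gives (2,4) = 10.
Column 5: 12 + 23 + 1 + 15 + ? = 55, so (5,5) = 4.
Row 1 needs 55; the known cells sum to 39, so (1,3) = 16.
Row 2 needs 55; the known cells sum to 41, so (2,2) = 14.
Column 2 must total 55; the given cells sum to 55, so (5,2) = 0.
Column 3 must total 55; the given cells sum to 42, so (5,3) = 13.

20 8 16 -1 12 / 6 14 2 10 23 / 9 22 5 18 1 / 3 11 19 7 15 / 17 0 13 21 4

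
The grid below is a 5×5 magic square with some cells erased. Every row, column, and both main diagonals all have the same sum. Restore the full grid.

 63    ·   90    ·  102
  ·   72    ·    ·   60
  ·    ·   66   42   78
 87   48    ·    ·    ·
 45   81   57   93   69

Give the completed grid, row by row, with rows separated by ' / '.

Row 5 is already complete: 45 + 81 + 57 + 93 + 69 = 345, so that is the magic constant.
Column 5 must total 345; the given cells sum to 309, so (4,5) = 36.
Main diagonal must total 345; the given cells sum to 270, so (4,4) = 75.
Using anti-diagonal: 102 + 66 + 48 + 45 + ? → (2,4) = 345 − 261 = 84.
Row 4: 87 + 48 + 75 + 36 + ? = 345, so (4,3) = 99.
The remaining cell in column 3 is (2,3) = 345 − 312 = 33.
Column 4 must total 345; the given cells sum to 294, so (1,4) = 51.
Row 1: 63 + 90 + 51 + 102 + ? = 345, so (1,2) = 39.
The remaining cell in row 2 is (2,1) = 345 − 249 = 96.
Column 1 needs 345; the known cells sum to 291, so (3,1) = 54.
The remaining cell in column 2 is (3,2) = 345 − 240 = 105.

63 39 90 51 102 / 96 72 33 84 60 / 54 105 66 42 78 / 87 48 99 75 36 / 45 81 57 93 69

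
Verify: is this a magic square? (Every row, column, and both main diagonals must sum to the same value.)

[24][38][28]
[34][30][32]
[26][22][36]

No — row 3 sums to 84 but column 2 sums to 90.

Row 1: 24 + 38 + 28 = 90.
Row 2: 34 + 30 + 32 = 96.
Row 3: 26 + 22 + 36 = 84.
Column 1: 24 + 34 + 26 = 84.
Column 2: 38 + 30 + 22 = 90.
Column 3: 28 + 32 + 36 = 96.
Main diagonal: 24 + 30 + 36 = 90.
Anti-diagonal: 28 + 30 + 26 = 84.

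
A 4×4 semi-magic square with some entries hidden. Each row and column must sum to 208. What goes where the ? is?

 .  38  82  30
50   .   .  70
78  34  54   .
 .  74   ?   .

The remaining cell in row 1 is (1,1) = 208 − 150 = 58.
Row 3 needs 208; the known cells sum to 166, so (3,4) = 42.
Column 1: 58 + 50 + 78 + ? = 208, so (4,1) = 22.
The remaining cell in column 2 is (2,2) = 208 − 146 = 62.
Column 4 must total 208; the given cells sum to 142, so (4,4) = 66.
Row 2: 50 + 62 + 70 + ? = 208, so (2,3) = 26.
Using row 4: 22 + 74 + 66 + ? → (4,3) = 208 − 162 = 46.

46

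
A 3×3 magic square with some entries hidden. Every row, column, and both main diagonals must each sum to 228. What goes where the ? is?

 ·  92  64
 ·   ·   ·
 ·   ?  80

60

Row 1: 92 + 64 + ? = 228, so (1,1) = 72.
Using column 3: 64 + 80 + ? → (2,3) = 228 − 144 = 84.
Using main diagonal: 72 + 80 + ? → (2,2) = 228 − 152 = 76.
Using anti-diagonal: 64 + 76 + ? → (3,1) = 228 − 140 = 88.
Row 2: 76 + 84 + ? = 228, so (2,1) = 68.
Row 3: 88 + 80 + ? = 228, so (3,2) = 60.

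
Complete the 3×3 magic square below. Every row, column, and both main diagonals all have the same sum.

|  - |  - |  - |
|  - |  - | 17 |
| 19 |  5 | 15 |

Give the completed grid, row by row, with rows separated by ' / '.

Row 3 is already complete: 19 + 5 + 15 = 39, so that is the magic constant.
The remaining cell in column 3 is (1,3) = 39 − 32 = 7.
Anti-diagonal needs 39; the known cells sum to 26, so (2,2) = 13.
Using row 2: 13 + 17 + ? → (2,1) = 39 − 30 = 9.
Using column 1: 9 + 19 + ? → (1,1) = 39 − 28 = 11.
Column 2 must total 39; the given cells sum to 18, so (1,2) = 21.

11 21 7 / 9 13 17 / 19 5 15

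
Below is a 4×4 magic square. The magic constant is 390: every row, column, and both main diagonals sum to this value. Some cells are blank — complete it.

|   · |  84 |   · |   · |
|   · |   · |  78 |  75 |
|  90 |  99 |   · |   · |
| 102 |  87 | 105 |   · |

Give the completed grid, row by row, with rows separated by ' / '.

81 84 114 111 / 117 120 78 75 / 90 99 93 108 / 102 87 105 96

The remaining cell in row 4 is (4,4) = 390 − 294 = 96.
Column 2 needs 390; the known cells sum to 270, so (2,2) = 120.
Using anti-diagonal: 78 + 99 + 102 + ? → (1,4) = 390 − 279 = 111.
Row 2 must total 390; the given cells sum to 273, so (2,1) = 117.
The remaining cell in column 1 is (1,1) = 390 − 309 = 81.
Using column 4: 111 + 75 + 96 + ? → (3,4) = 390 − 282 = 108.
Using main diagonal: 81 + 120 + 96 + ? → (3,3) = 390 − 297 = 93.
Using row 1: 81 + 84 + 111 + ? → (1,3) = 390 − 276 = 114.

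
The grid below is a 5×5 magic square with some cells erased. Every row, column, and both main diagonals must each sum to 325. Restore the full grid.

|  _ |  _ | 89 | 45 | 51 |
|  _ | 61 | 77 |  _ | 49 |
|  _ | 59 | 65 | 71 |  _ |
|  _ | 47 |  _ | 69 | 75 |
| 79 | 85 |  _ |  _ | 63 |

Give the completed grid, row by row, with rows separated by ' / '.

Column 2 needs 325; the known cells sum to 252, so (1,2) = 73.
Column 5 must total 325; the given cells sum to 238, so (3,5) = 87.
Main diagonal must total 325; the given cells sum to 258, so (1,1) = 67.
Anti-diagonal needs 325; the known cells sum to 242, so (2,4) = 83.
Row 2 must total 325; the given cells sum to 270, so (2,1) = 55.
Using row 3: 59 + 65 + 71 + 87 + ? → (3,1) = 325 − 282 = 43.
Column 1: 67 + 55 + 43 + 79 + ? = 325, so (4,1) = 81.
Column 4: 45 + 83 + 71 + 69 + ? = 325, so (5,4) = 57.
The remaining cell in row 4 is (4,3) = 325 − 272 = 53.
Row 5 needs 325; the known cells sum to 284, so (5,3) = 41.

67 73 89 45 51 / 55 61 77 83 49 / 43 59 65 71 87 / 81 47 53 69 75 / 79 85 41 57 63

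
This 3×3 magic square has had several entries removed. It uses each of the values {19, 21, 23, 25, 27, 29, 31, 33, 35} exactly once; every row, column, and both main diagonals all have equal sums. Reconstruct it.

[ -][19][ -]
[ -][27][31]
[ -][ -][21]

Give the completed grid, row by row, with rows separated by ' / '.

The 9 entries sum to 243, so each line sums to 243/3 = 81.
The remaining cell in row 2 is (2,1) = 81 − 58 = 23.
From column 2, 81 − (19 + 27) gives (3,2) = 35.
Using column 3: 31 + 21 + ? → (1,3) = 81 − 52 = 29.
From main diagonal, 81 − (27 + 21) gives (1,1) = 33.
Anti-diagonal needs 81; the known cells sum to 56, so (3,1) = 25.

33 19 29 / 23 27 31 / 25 35 21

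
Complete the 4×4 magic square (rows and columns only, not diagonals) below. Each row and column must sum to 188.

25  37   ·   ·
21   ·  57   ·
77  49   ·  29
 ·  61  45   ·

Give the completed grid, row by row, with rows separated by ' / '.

Row 3 must total 188; the given cells sum to 155, so (3,3) = 33.
Column 1: 25 + 21 + 77 + ? = 188, so (4,1) = 65.
From column 2, 188 − (37 + 49 + 61) gives (2,2) = 41.
Column 3 must total 188; the given cells sum to 135, so (1,3) = 53.
Row 1 must total 188; the given cells sum to 115, so (1,4) = 73.
The remaining cell in row 2 is (2,4) = 188 − 119 = 69.
The remaining cell in row 4 is (4,4) = 188 − 171 = 17.

25 37 53 73 / 21 41 57 69 / 77 49 33 29 / 65 61 45 17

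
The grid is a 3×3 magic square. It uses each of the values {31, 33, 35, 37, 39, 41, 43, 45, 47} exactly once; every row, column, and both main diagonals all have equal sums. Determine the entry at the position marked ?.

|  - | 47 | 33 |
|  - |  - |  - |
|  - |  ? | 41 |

The 9 entries sum to 351, so each line sums to 351/3 = 117.
The remaining cell in row 1 is (1,1) = 117 − 80 = 37.
The remaining cell in column 3 is (2,3) = 117 − 74 = 43.
The remaining cell in main diagonal is (2,2) = 117 − 78 = 39.
The remaining cell in anti-diagonal is (3,1) = 117 − 72 = 45.
Row 2 must total 117; the given cells sum to 82, so (2,1) = 35.
Using row 3: 45 + 41 + ? → (3,2) = 117 − 86 = 31.

31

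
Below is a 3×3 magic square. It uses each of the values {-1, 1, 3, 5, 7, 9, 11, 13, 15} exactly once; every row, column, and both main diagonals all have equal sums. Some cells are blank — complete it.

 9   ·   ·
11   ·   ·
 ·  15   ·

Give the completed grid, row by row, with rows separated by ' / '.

9 -1 13 / 11 7 3 / 1 15 5

The 9 entries sum to 63, so each line sums to 63/3 = 21.
Column 1 needs 21; the known cells sum to 20, so (3,1) = 1.
From row 3, 21 − (1 + 15) gives (3,3) = 5.
Using main diagonal: 9 + 5 + ? → (2,2) = 21 − 14 = 7.
Anti-diagonal: 7 + 1 + ? = 21, so (1,3) = 13.
Using row 1: 9 + 13 + ? → (1,2) = 21 − 22 = -1.
The remaining cell in row 2 is (2,3) = 21 − 18 = 3.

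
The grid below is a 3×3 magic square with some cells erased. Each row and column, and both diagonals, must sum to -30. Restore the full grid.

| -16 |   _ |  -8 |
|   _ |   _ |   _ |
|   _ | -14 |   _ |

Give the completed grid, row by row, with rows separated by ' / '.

Row 1: -16 + (-8) + ? = -30, so (1,2) = -6.
From column 2, -30 − (-6 + (-14)) gives (2,2) = -10.
Using main diagonal: -16 + (-10) + ? → (3,3) = -30 − (-26) = -4.
Anti-diagonal: -8 + (-10) + ? = -30, so (3,1) = -12.
Column 1: -16 + (-12) + ? = -30, so (2,1) = -2.
Column 3: -8 + (-4) + ? = -30, so (2,3) = -18.

-16 -6 -8 / -2 -10 -18 / -12 -14 -4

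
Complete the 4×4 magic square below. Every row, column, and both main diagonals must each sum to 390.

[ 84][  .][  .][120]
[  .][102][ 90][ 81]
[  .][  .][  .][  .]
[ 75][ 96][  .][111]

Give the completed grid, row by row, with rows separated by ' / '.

From row 2, 390 − (102 + 90 + 81) gives (2,1) = 117.
The remaining cell in row 4 is (4,3) = 390 − 282 = 108.
Column 1: 84 + 117 + 75 + ? = 390, so (3,1) = 114.
Using column 4: 120 + 81 + 111 + ? → (3,4) = 390 − 312 = 78.
Using main diagonal: 84 + 102 + 111 + ? → (3,3) = 390 − 297 = 93.
Anti-diagonal: 120 + 90 + 75 + ? = 390, so (3,2) = 105.
Using column 2: 102 + 105 + 96 + ? → (1,2) = 390 − 303 = 87.
Column 3 needs 390; the known cells sum to 291, so (1,3) = 99.

84 87 99 120 / 117 102 90 81 / 114 105 93 78 / 75 96 108 111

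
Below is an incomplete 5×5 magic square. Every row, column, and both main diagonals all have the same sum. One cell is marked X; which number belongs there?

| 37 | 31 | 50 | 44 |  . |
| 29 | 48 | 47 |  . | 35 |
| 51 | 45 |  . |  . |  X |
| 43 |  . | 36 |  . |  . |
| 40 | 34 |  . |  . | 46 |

Column 1 is complete and sums to 200; that is the magic constant.
From row 1, 200 − (37 + 31 + 50 + 44) gives (1,5) = 38.
Row 2 must total 200; the given cells sum to 159, so (2,4) = 41.
Using column 2: 31 + 48 + 45 + 34 + ? → (4,2) = 200 − 158 = 42.
Anti-diagonal needs 200; the known cells sum to 161, so (3,3) = 39.
From column 3, 200 − (50 + 47 + 39 + 36) gives (5,3) = 28.
Main diagonal needs 200; the known cells sum to 170, so (4,4) = 30.
The remaining cell in row 4 is (4,5) = 200 − 151 = 49.
Row 5 must total 200; the given cells sum to 148, so (5,4) = 52.
Column 4: 44 + 41 + 30 + 52 + ? = 200, so (3,4) = 33.
Column 5: 38 + 35 + 49 + 46 + ? = 200, so (3,5) = 32.

32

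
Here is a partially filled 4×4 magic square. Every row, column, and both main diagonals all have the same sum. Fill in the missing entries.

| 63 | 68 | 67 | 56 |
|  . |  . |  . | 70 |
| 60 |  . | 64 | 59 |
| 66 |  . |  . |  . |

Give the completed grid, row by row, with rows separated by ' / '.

Row 1 is already complete: 63 + 68 + 67 + 56 = 254, so that is the magic constant.
From row 3, 254 − (60 + 64 + 59) gives (3,2) = 71.
Using column 1: 63 + 60 + 66 + ? → (2,1) = 254 − 189 = 65.
Using column 4: 56 + 70 + 59 + ? → (4,4) = 254 − 185 = 69.
Main diagonal must total 254; the given cells sum to 196, so (2,2) = 58.
Anti-diagonal needs 254; the known cells sum to 193, so (2,3) = 61.
Column 2 needs 254; the known cells sum to 197, so (4,2) = 57.
Using column 3: 67 + 61 + 64 + ? → (4,3) = 254 − 192 = 62.

63 68 67 56 / 65 58 61 70 / 60 71 64 59 / 66 57 62 69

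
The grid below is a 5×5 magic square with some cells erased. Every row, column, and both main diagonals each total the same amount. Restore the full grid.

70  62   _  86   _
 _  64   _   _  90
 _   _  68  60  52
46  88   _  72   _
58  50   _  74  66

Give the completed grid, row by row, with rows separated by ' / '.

70 62 44 86 78 / 82 64 56 48 90 / 84 76 68 60 52 / 46 88 80 72 54 / 58 50 92 74 66

Main diagonal is already complete: 70 + 64 + 68 + 72 + 66 = 340, so that is the magic constant.
From row 5, 340 − (58 + 50 + 74 + 66) gives (5,3) = 92.
From column 2, 340 − (62 + 64 + 88 + 50) gives (3,2) = 76.
From column 4, 340 − (86 + 60 + 72 + 74) gives (2,4) = 48.
Using anti-diagonal: 48 + 68 + 88 + 58 + ? → (1,5) = 340 − 262 = 78.
The remaining cell in row 1 is (1,3) = 340 − 296 = 44.
Using row 3: 76 + 68 + 60 + 52 + ? → (3,1) = 340 − 256 = 84.
Column 1: 70 + 84 + 46 + 58 + ? = 340, so (2,1) = 82.
Column 5: 78 + 90 + 52 + 66 + ? = 340, so (4,5) = 54.
Row 2 needs 340; the known cells sum to 284, so (2,3) = 56.
The remaining cell in row 4 is (4,3) = 340 − 260 = 80.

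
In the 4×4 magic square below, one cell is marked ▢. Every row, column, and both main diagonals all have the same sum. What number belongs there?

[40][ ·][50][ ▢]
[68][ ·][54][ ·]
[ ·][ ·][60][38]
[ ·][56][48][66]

64

Column 3 is complete and sums to 212; that is the magic constant.
The remaining cell in row 4 is (4,1) = 212 − 170 = 42.
Using column 1: 40 + 68 + 42 + ? → (3,1) = 212 − 150 = 62.
The remaining cell in main diagonal is (2,2) = 212 − 166 = 46.
The remaining cell in row 2 is (2,4) = 212 − 168 = 44.
From row 3, 212 − (62 + 60 + 38) gives (3,2) = 52.
From column 2, 212 − (46 + 52 + 56) gives (1,2) = 58.
From column 4, 212 − (44 + 38 + 66) gives (1,4) = 64.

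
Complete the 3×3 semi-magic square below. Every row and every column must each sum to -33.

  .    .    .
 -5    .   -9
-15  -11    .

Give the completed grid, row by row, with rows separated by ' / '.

The remaining cell in row 2 is (2,2) = -33 − (-14) = -19.
Row 3 needs -33; the known cells sum to -26, so (3,3) = -7.
The remaining cell in column 1 is (1,1) = -33 − (-20) = -13.
From column 2, -33 − (-19 + (-11)) gives (1,2) = -3.
Column 3 must total -33; the given cells sum to -16, so (1,3) = -17.

-13 -3 -17 / -5 -19 -9 / -15 -11 -7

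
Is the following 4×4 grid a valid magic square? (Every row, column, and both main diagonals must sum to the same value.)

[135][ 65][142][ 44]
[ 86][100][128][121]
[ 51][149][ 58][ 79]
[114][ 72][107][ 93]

No — anti-diagonal sums to 435 but main diagonal sums to 386.

Row 1: 135 + 65 + 142 + 44 = 386.
Row 2: 86 + 100 + 128 + 121 = 435.
Row 3: 51 + 149 + 58 + 79 = 337.
Row 4: 114 + 72 + 107 + 93 = 386.
Column 1: 135 + 86 + 51 + 114 = 386.
Column 2: 65 + 100 + 149 + 72 = 386.
Column 3: 142 + 128 + 58 + 107 = 435.
Column 4: 44 + 121 + 79 + 93 = 337.
Main diagonal: 135 + 100 + 58 + 93 = 386.
Anti-diagonal: 44 + 128 + 149 + 114 = 435.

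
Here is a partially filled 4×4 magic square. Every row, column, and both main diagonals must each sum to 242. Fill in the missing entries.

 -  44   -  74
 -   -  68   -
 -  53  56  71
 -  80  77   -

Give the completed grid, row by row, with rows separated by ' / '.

83 44 41 74 / 50 65 68 59 / 62 53 56 71 / 47 80 77 38

Row 3 must total 242; the given cells sum to 180, so (3,1) = 62.
From column 2, 242 − (44 + 53 + 80) gives (2,2) = 65.
From column 3, 242 − (68 + 56 + 77) gives (1,3) = 41.
Anti-diagonal: 74 + 68 + 53 + ? = 242, so (4,1) = 47.
The remaining cell in row 1 is (1,1) = 242 − 159 = 83.
From row 4, 242 − (47 + 80 + 77) gives (4,4) = 38.
The remaining cell in column 1 is (2,1) = 242 − 192 = 50.
From column 4, 242 − (74 + 71 + 38) gives (2,4) = 59.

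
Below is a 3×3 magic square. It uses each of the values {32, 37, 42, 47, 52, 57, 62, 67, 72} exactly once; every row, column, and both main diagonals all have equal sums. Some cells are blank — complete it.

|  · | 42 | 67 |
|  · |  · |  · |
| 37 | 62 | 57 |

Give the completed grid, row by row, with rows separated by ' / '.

The 9 entries sum to 468, so each line sums to 468/3 = 156.
The remaining cell in row 1 is (1,1) = 156 − 109 = 47.
Column 1: 47 + 37 + ? = 156, so (2,1) = 72.
From column 2, 156 − (42 + 62) gives (2,2) = 52.
The remaining cell in column 3 is (2,3) = 156 − 124 = 32.

47 42 67 / 72 52 32 / 37 62 57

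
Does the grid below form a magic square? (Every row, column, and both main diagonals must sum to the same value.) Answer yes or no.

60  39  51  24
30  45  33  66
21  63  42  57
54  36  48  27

Row 1: 60 + 39 + 51 + 24 = 174.
Row 2: 30 + 45 + 33 + 66 = 174.
Row 3: 21 + 63 + 42 + 57 = 183.
Row 4: 54 + 36 + 48 + 27 = 165.
Column 1: 60 + 30 + 21 + 54 = 165.
Column 2: 39 + 45 + 63 + 36 = 183.
Column 3: 51 + 33 + 42 + 48 = 174.
Column 4: 24 + 66 + 57 + 27 = 174.
Main diagonal: 60 + 45 + 42 + 27 = 174.
Anti-diagonal: 24 + 33 + 63 + 54 = 174.

No — row 4 sums to 165 but column 4 sums to 174.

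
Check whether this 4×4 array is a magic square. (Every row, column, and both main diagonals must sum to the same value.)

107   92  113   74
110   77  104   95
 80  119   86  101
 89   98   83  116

Row 1: 107 + 92 + 113 + 74 = 386.
Row 2: 110 + 77 + 104 + 95 = 386.
Row 3: 80 + 119 + 86 + 101 = 386.
Row 4: 89 + 98 + 83 + 116 = 386.
Column 1: 107 + 110 + 80 + 89 = 386.
Column 2: 92 + 77 + 119 + 98 = 386.
Column 3: 113 + 104 + 86 + 83 = 386.
Column 4: 74 + 95 + 101 + 116 = 386.
Main diagonal: 107 + 77 + 86 + 116 = 386.
Anti-diagonal: 74 + 104 + 119 + 89 = 386.
All lines sum to 386.

Yes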